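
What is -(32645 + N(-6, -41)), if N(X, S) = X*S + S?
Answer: -32850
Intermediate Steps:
N(X, S) = S + S*X (N(X, S) = S*X + S = S + S*X)
-(32645 + N(-6, -41)) = -(32645 - 41*(1 - 6)) = -(32645 - 41*(-5)) = -(32645 + 205) = -1*32850 = -32850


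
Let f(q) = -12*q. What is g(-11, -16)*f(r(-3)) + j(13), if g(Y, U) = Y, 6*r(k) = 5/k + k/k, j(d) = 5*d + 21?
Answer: 214/3 ≈ 71.333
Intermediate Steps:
j(d) = 21 + 5*d
r(k) = ⅙ + 5/(6*k) (r(k) = (5/k + k/k)/6 = (5/k + 1)/6 = (1 + 5/k)/6 = ⅙ + 5/(6*k))
g(-11, -16)*f(r(-3)) + j(13) = -(-132)*(⅙)*(5 - 3)/(-3) + (21 + 5*13) = -(-132)*(⅙)*(-⅓)*2 + (21 + 65) = -(-132)*(-1)/9 + 86 = -11*4/3 + 86 = -44/3 + 86 = 214/3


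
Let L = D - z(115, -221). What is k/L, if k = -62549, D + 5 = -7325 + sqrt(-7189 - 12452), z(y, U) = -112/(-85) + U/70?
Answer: 216365499540470/25358375240407 + 88575638900*I*sqrt(19641)/76075125721221 ≈ 8.5323 + 0.16317*I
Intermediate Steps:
z(y, U) = 112/85 + U/70 (z(y, U) = -112*(-1/85) + U*(1/70) = 112/85 + U/70)
D = -7330 + I*sqrt(19641) (D = -5 + (-7325 + sqrt(-7189 - 12452)) = -5 + (-7325 + sqrt(-19641)) = -5 + (-7325 + I*sqrt(19641)) = -7330 + I*sqrt(19641) ≈ -7330.0 + 140.15*I)
L = -8720511/1190 + I*sqrt(19641) (L = (-7330 + I*sqrt(19641)) - (112/85 + (1/70)*(-221)) = (-7330 + I*sqrt(19641)) - (112/85 - 221/70) = (-7330 + I*sqrt(19641)) - 1*(-2189/1190) = (-7330 + I*sqrt(19641)) + 2189/1190 = -8720511/1190 + I*sqrt(19641) ≈ -7328.2 + 140.15*I)
k/L = -62549/(-8720511/1190 + I*sqrt(19641))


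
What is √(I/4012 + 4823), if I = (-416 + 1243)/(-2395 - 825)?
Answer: √50307283352606595/3229660 ≈ 69.448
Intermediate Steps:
I = -827/3220 (I = 827/(-3220) = 827*(-1/3220) = -827/3220 ≈ -0.25683)
√(I/4012 + 4823) = √(-827/3220/4012 + 4823) = √(-827/3220*1/4012 + 4823) = √(-827/12918640 + 4823) = √(62306599893/12918640) = √50307283352606595/3229660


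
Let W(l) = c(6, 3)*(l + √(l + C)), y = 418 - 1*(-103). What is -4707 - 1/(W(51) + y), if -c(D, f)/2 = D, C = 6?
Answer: -343520/73 - 12*√57/73 ≈ -4707.0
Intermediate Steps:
c(D, f) = -2*D
y = 521 (y = 418 + 103 = 521)
W(l) = -12*l - 12*√(6 + l) (W(l) = (-2*6)*(l + √(l + 6)) = -12*(l + √(6 + l)) = -12*l - 12*√(6 + l))
-4707 - 1/(W(51) + y) = -4707 - 1/((-12*51 - 12*√(6 + 51)) + 521) = -4707 - 1/((-612 - 12*√57) + 521) = -4707 - 1/(-91 - 12*√57)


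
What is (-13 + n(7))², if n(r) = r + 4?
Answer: 4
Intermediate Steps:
n(r) = 4 + r
(-13 + n(7))² = (-13 + (4 + 7))² = (-13 + 11)² = (-2)² = 4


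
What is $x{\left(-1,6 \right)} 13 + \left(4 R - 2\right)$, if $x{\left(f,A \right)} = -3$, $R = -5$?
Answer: $-61$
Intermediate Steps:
$x{\left(-1,6 \right)} 13 + \left(4 R - 2\right) = \left(-3\right) 13 + \left(4 \left(-5\right) - 2\right) = -39 - 22 = -61$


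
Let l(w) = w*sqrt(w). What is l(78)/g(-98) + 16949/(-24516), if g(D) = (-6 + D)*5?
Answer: -16949/24516 - 3*sqrt(78)/20 ≈ -2.0161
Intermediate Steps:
g(D) = -30 + 5*D
l(w) = w**(3/2)
l(78)/g(-98) + 16949/(-24516) = 78**(3/2)/(-30 + 5*(-98)) + 16949/(-24516) = (78*sqrt(78))/(-30 - 490) + 16949*(-1/24516) = (78*sqrt(78))/(-520) - 16949/24516 = (78*sqrt(78))*(-1/520) - 16949/24516 = -3*sqrt(78)/20 - 16949/24516 = -16949/24516 - 3*sqrt(78)/20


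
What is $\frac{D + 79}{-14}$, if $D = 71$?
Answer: $- \frac{75}{7} \approx -10.714$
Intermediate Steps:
$\frac{D + 79}{-14} = \frac{71 + 79}{-14} = \left(- \frac{1}{14}\right) 150 = - \frac{75}{7}$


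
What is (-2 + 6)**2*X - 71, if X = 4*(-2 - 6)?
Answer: -583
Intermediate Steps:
X = -32 (X = 4*(-8) = -32)
(-2 + 6)**2*X - 71 = (-2 + 6)**2*(-32) - 71 = 4**2*(-32) - 71 = 16*(-32) - 71 = -512 - 71 = -583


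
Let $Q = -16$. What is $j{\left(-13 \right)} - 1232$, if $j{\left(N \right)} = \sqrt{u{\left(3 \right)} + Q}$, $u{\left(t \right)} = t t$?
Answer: $-1232 + i \sqrt{7} \approx -1232.0 + 2.6458 i$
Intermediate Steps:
$u{\left(t \right)} = t^{2}$
$j{\left(N \right)} = i \sqrt{7}$ ($j{\left(N \right)} = \sqrt{3^{2} - 16} = \sqrt{9 - 16} = \sqrt{-7} = i \sqrt{7}$)
$j{\left(-13 \right)} - 1232 = i \sqrt{7} - 1232 = -1232 + i \sqrt{7}$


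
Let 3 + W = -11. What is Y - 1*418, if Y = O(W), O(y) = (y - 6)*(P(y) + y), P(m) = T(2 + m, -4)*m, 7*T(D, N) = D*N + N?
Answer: 1622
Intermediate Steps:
T(D, N) = N/7 + D*N/7 (T(D, N) = (D*N + N)/7 = (N + D*N)/7 = N/7 + D*N/7)
W = -14 (W = -3 - 11 = -14)
P(m) = m*(-12/7 - 4*m/7) (P(m) = ((⅐)*(-4)*(1 + (2 + m)))*m = ((⅐)*(-4)*(3 + m))*m = (-12/7 - 4*m/7)*m = m*(-12/7 - 4*m/7))
O(y) = (-6 + y)*(y - 4*y*(3 + y)/7) (O(y) = (y - 6)*(-4*y*(3 + y)/7 + y) = (-6 + y)*(y - 4*y*(3 + y)/7))
Y = 2040 (Y = (⅐)*(-14)*(30 - 4*(-14)² + 19*(-14)) = (⅐)*(-14)*(30 - 4*196 - 266) = (⅐)*(-14)*(30 - 784 - 266) = (⅐)*(-14)*(-1020) = 2040)
Y - 1*418 = 2040 - 1*418 = 2040 - 418 = 1622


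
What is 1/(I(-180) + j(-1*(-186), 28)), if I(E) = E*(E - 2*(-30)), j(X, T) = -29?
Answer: 1/21571 ≈ 4.6359e-5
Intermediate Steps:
I(E) = E*(60 + E) (I(E) = E*(E + 60) = E*(60 + E))
1/(I(-180) + j(-1*(-186), 28)) = 1/(-180*(60 - 180) - 29) = 1/(-180*(-120) - 29) = 1/(21600 - 29) = 1/21571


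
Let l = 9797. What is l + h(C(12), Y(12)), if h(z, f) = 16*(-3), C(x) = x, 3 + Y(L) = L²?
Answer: 9749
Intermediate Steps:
Y(L) = -3 + L²
h(z, f) = -48
l + h(C(12), Y(12)) = 9797 - 48 = 9749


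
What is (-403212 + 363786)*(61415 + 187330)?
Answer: -9807020370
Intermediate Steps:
(-403212 + 363786)*(61415 + 187330) = -39426*248745 = -9807020370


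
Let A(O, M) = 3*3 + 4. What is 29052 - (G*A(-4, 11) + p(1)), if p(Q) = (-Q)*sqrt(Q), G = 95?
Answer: 27818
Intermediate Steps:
A(O, M) = 13 (A(O, M) = 9 + 4 = 13)
p(Q) = -Q**(3/2)
29052 - (G*A(-4, 11) + p(1)) = 29052 - (95*13 - 1**(3/2)) = 29052 - (1235 - 1*1) = 29052 - (1235 - 1) = 29052 - 1*1234 = 29052 - 1234 = 27818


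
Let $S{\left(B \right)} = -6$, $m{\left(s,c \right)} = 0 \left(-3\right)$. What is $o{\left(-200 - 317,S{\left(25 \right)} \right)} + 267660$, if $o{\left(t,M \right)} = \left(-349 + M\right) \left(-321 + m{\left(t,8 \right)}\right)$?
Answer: $381615$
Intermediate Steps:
$m{\left(s,c \right)} = 0$
$o{\left(t,M \right)} = 112029 - 321 M$ ($o{\left(t,M \right)} = \left(-349 + M\right) \left(-321 + 0\right) = \left(-349 + M\right) \left(-321\right) = 112029 - 321 M$)
$o{\left(-200 - 317,S{\left(25 \right)} \right)} + 267660 = \left(112029 - -1926\right) + 267660 = \left(112029 + 1926\right) + 267660 = 113955 + 267660 = 381615$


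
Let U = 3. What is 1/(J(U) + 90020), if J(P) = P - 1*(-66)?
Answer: 1/90089 ≈ 1.1100e-5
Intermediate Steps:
J(P) = 66 + P (J(P) = P + 66 = 66 + P)
1/(J(U) + 90020) = 1/((66 + 3) + 90020) = 1/(69 + 90020) = 1/90089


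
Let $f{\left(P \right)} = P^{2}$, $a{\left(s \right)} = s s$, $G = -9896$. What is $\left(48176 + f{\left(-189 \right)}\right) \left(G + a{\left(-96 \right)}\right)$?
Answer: $-57049960$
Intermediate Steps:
$a{\left(s \right)} = s^{2}$
$\left(48176 + f{\left(-189 \right)}\right) \left(G + a{\left(-96 \right)}\right) = \left(48176 + \left(-189\right)^{2}\right) \left(-9896 + \left(-96\right)^{2}\right) = \left(48176 + 35721\right) \left(-9896 + 9216\right) = 83897 \left(-680\right) = -57049960$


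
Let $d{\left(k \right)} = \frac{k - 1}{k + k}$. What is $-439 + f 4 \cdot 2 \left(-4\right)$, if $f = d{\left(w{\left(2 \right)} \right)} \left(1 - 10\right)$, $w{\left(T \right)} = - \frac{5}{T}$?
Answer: $- \frac{1187}{5} \approx -237.4$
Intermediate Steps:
$d{\left(k \right)} = \frac{-1 + k}{2 k}$
$f = - \frac{63}{10}$ ($f = \frac{-1 - \frac{5}{2}}{2 \left(- \frac{5}{2}\right)} \left(1 - 10\right) = \frac{-1 - \frac{5}{2}}{2 \left(\left(-5\right) \frac{1}{2}\right)} \left(-9\right) = \frac{-1 - \frac{5}{2}}{2 \left(- \frac{5}{2}\right)} \left(-9\right) = \frac{1}{2} \left(- \frac{2}{5}\right) \left(- \frac{7}{2}\right) \left(-9\right) = \frac{7}{10} \left(-9\right) = - \frac{63}{10} \approx -6.3$)
$-439 + f 4 \cdot 2 \left(-4\right) = -439 - \frac{63 \cdot 4 \cdot 2 \left(-4\right)}{10} = -439 - \frac{63 \cdot 8 \left(-4\right)}{10} = -439 - - \frac{1008}{5} = -439 + \frac{1008}{5} = - \frac{1187}{5}$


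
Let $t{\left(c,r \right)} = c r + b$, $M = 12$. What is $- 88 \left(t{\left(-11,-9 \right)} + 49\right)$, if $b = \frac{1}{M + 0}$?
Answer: $- \frac{39094}{3} \approx -13031.0$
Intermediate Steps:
$b = \frac{1}{12}$ ($b = \frac{1}{12 + 0} = \frac{1}{12} \approx 0.083333$)
$t{\left(c,r \right)} = \frac{1}{12} + c r$ ($t{\left(c,r \right)} = c r + \frac{1}{12} = \frac{1}{12} + c r$)
$- 88 \left(t{\left(-11,-9 \right)} + 49\right) = - 88 \left(\left(\frac{1}{12} - -99\right) + 49\right) = - 88 \left(\left(\frac{1}{12} + 99\right) + 49\right) = - 88 \left(\frac{1189}{12} + 49\right) = \left(-88\right) \frac{1777}{12} = - \frac{39094}{3}$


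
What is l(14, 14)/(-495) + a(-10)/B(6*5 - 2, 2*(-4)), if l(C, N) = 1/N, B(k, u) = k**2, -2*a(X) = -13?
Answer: 6323/776160 ≈ 0.0081465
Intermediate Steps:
a(X) = 13/2 (a(X) = -1/2*(-13) = 13/2)
l(14, 14)/(-495) + a(-10)/B(6*5 - 2, 2*(-4)) = 1/(14*(-495)) + 13/(2*((6*5 - 2)**2)) = (1/14)*(-1/495) + 13/(2*((30 - 2)**2)) = -1/6930 + 13/(2*(28**2)) = -1/6930 + (13/2)/784 = -1/6930 + (13/2)*(1/784) = -1/6930 + 13/1568 = 6323/776160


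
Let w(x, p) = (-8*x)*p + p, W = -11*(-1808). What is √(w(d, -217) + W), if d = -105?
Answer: I*√162609 ≈ 403.25*I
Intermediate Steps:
W = 19888
w(x, p) = p - 8*p*x (w(x, p) = -8*p*x + p = p - 8*p*x)
√(w(d, -217) + W) = √(-217*(1 - 8*(-105)) + 19888) = √(-217*(1 + 840) + 19888) = √(-217*841 + 19888) = √(-182497 + 19888) = √(-162609) = I*√162609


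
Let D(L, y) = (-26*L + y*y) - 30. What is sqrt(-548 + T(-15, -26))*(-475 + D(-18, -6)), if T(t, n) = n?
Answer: -I*sqrt(574) ≈ -23.958*I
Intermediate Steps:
D(L, y) = -30 + y**2 - 26*L (D(L, y) = (-26*L + y**2) - 30 = (y**2 - 26*L) - 30 = -30 + y**2 - 26*L)
sqrt(-548 + T(-15, -26))*(-475 + D(-18, -6)) = sqrt(-548 - 26)*(-475 + (-30 + (-6)**2 - 26*(-18))) = sqrt(-574)*(-475 + (-30 + 36 + 468)) = (I*sqrt(574))*(-475 + 474) = (I*sqrt(574))*(-1) = -I*sqrt(574)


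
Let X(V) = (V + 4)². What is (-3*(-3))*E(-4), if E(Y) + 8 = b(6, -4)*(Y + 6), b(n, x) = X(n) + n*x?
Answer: 1296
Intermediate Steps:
X(V) = (4 + V)²
b(n, x) = (4 + n)² + n*x
E(Y) = 448 + 76*Y (E(Y) = -8 + ((4 + 6)² + 6*(-4))*(Y + 6) = -8 + (10² - 24)*(6 + Y) = -8 + (100 - 24)*(6 + Y) = -8 + 76*(6 + Y) = -8 + (456 + 76*Y) = 448 + 76*Y)
(-3*(-3))*E(-4) = (-3*(-3))*(448 + 76*(-4)) = 9*(448 - 304) = 9*144 = 1296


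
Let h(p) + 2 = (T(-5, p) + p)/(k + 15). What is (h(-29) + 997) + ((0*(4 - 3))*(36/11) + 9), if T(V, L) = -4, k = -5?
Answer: 10007/10 ≈ 1000.7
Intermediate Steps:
h(p) = -12/5 + p/10 (h(p) = -2 + (-4 + p)/(-5 + 15) = -2 + (-4 + p)/10 = -2 + (-4 + p)*(⅒) = -2 + (-⅖ + p/10) = -12/5 + p/10)
(h(-29) + 997) + ((0*(4 - 3))*(36/11) + 9) = ((-12/5 + (⅒)*(-29)) + 997) + ((0*(4 - 3))*(36/11) + 9) = ((-12/5 - 29/10) + 997) + ((0*1)*(36*(1/11)) + 9) = (-53/10 + 997) + (0*(36/11) + 9) = 9917/10 + (0 + 9) = 9917/10 + 9 = 10007/10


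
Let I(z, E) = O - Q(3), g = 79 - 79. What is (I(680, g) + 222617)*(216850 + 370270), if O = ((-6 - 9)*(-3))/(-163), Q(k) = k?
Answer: 21304258043440/163 ≈ 1.3070e+11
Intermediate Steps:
g = 0
O = -45/163 (O = -15*(-3)*(-1/163) = 45*(-1/163) = -45/163 ≈ -0.27607)
I(z, E) = -534/163 (I(z, E) = -45/163 - 1*3 = -45/163 - 3 = -534/163)
(I(680, g) + 222617)*(216850 + 370270) = (-534/163 + 222617)*(216850 + 370270) = (36286037/163)*587120 = 21304258043440/163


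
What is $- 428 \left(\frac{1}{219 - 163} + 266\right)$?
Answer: $- \frac{1593979}{14} \approx -1.1386 \cdot 10^{5}$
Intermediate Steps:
$- 428 \left(\frac{1}{219 - 163} + 266\right) = - 428 \left(\frac{1}{56} + 266\right) = \left(-428\right) \frac{14897}{56} = - \frac{1593979}{14}$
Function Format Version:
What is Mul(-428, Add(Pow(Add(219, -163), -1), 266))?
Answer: Rational(-1593979, 14) ≈ -1.1386e+5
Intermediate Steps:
Mul(-428, Add(Pow(Add(219, -163), -1), 266)) = Mul(-428, Add(Pow(56, -1), 266)) = Mul(-428, Add(Rational(1, 56), 266)) = Mul(-428, Rational(14897, 56)) = Rational(-1593979, 14)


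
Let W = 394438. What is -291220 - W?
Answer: -685658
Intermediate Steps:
-291220 - W = -291220 - 1*394438 = -291220 - 394438 = -685658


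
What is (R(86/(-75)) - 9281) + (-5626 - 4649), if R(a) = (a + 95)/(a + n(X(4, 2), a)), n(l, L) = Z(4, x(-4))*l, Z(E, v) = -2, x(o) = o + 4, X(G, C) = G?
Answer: -13422455/686 ≈ -19566.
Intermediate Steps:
x(o) = 4 + o
n(l, L) = -2*l
R(a) = (95 + a)/(-8 + a) (R(a) = (a + 95)/(a - 2*4) = (95 + a)/(a - 8) = (95 + a)/(-8 + a))
(R(86/(-75)) - 9281) + (-5626 - 4649) = ((95 + 86/(-75))/(-8 + 86/(-75)) - 9281) + (-5626 - 4649) = ((95 + 86*(-1/75))/(-8 + 86*(-1/75)) - 9281) - 10275 = ((95 - 86/75)/(-8 - 86/75) - 9281) - 10275 = ((7039/75)/(-686/75) - 9281) - 10275 = (-75/686*7039/75 - 9281) - 10275 = (-7039/686 - 9281) - 10275 = -6373805/686 - 10275 = -13422455/686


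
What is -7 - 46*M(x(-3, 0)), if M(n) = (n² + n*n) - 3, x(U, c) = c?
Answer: 131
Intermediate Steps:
M(n) = -3 + 2*n² (M(n) = (n² + n²) - 3 = 2*n² - 3 = -3 + 2*n²)
-7 - 46*M(x(-3, 0)) = -7 - 46*(-3 + 2*0²) = -7 - 46*(-3 + 2*0) = -7 - 46*(-3 + 0) = -7 - 46*(-3) = -7 + 138 = 131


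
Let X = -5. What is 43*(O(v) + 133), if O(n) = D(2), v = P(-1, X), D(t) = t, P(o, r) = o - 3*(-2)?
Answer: 5805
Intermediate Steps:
P(o, r) = 6 + o (P(o, r) = o + 6 = 6 + o)
v = 5 (v = 6 - 1 = 5)
O(n) = 2
43*(O(v) + 133) = 43*(2 + 133) = 43*135 = 5805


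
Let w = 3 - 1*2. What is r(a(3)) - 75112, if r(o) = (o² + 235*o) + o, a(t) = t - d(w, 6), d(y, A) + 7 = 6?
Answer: -74152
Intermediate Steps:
w = 1 (w = 3 - 2 = 1)
d(y, A) = -1 (d(y, A) = -7 + 6 = -1)
a(t) = 1 + t (a(t) = t - 1*(-1) = t + 1 = 1 + t)
r(o) = o² + 236*o
r(a(3)) - 75112 = (1 + 3)*(236 + (1 + 3)) - 75112 = 4*(236 + 4) - 75112 = 4*240 - 75112 = 960 - 75112 = -74152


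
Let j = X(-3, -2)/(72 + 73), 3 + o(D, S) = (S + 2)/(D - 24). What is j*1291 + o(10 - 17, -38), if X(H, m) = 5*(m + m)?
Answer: -161737/899 ≈ -179.91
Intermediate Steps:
X(H, m) = 10*m (X(H, m) = 5*(2*m) = 10*m)
o(D, S) = -3 + (2 + S)/(-24 + D) (o(D, S) = -3 + (S + 2)/(D - 24) = -3 + (2 + S)/(-24 + D))
j = -4/29 (j = (10*(-2))/(72 + 73) = -20/145 = (1/145)*(-20) = -4/29 ≈ -0.13793)
j*1291 + o(10 - 17, -38) = -4/29*1291 + (74 - 38 - 3*(10 - 17))/(-24 + (10 - 17)) = -5164/29 + (74 - 38 - 3*(-7))/(-24 - 7) = -5164/29 + (74 - 38 + 21)/(-31) = -5164/29 - 1/31*57 = -5164/29 - 57/31 = -161737/899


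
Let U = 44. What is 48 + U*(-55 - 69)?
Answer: -5408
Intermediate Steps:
48 + U*(-55 - 69) = 48 + 44*(-55 - 69) = 48 + 44*(-124) = 48 - 5456 = -5408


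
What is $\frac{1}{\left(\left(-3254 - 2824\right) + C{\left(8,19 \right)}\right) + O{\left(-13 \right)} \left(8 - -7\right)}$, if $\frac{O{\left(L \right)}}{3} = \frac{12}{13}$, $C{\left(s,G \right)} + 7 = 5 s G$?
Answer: $- \frac{13}{68685} \approx -0.00018927$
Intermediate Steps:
$C{\left(s,G \right)} = -7 + 5 G s$ ($C{\left(s,G \right)} = -7 + 5 s G = -7 + 5 G s$)
$O{\left(L \right)} = \frac{36}{13}$ ($O{\left(L \right)} = 3 \cdot \frac{12}{13} = \frac{36}{13}$)
$\frac{1}{\left(\left(-3254 - 2824\right) + C{\left(8,19 \right)}\right) + O{\left(-13 \right)} \left(8 - -7\right)} = \frac{1}{\left(\left(-3254 - 2824\right) - \left(7 - 760\right)\right) + \frac{36 \left(8 - -7\right)}{13}} = \frac{1}{\left(-6078 + \left(-7 + 760\right)\right) + \frac{36 \left(8 + 7\right)}{13}} = \frac{1}{\left(-6078 + 753\right) + \frac{36}{13} \cdot 15} = \frac{1}{-5325 + \frac{540}{13}} = \frac{1}{- \frac{68685}{13}} = - \frac{13}{68685}$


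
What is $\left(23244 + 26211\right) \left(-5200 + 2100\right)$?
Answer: $-153310500$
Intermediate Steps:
$\left(23244 + 26211\right) \left(-5200 + 2100\right) = 49455 \left(-3100\right) = -153310500$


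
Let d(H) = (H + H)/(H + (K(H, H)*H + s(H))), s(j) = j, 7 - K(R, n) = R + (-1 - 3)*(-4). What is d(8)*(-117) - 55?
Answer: -197/5 ≈ -39.400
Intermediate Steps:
K(R, n) = -9 - R (K(R, n) = 7 - (R + (-1 - 3)*(-4)) = 7 - (R - 4*(-4)) = 7 - (R + 16) = 7 - (16 + R) = 7 + (-16 - R) = -9 - R)
d(H) = 2*H/(2*H + H*(-9 - H)) (d(H) = (H + H)/(H + ((-9 - H)*H + H)) = (2*H)/(H + (H*(-9 - H) + H)) = (2*H)/(H + (H + H*(-9 - H))) = (2*H)/(2*H + H*(-9 - H)) = 2*H/(2*H + H*(-9 - H)))
d(8)*(-117) - 55 = -2/(7 + 8)*(-117) - 55 = -2/15*(-117) - 55 = 78/5 - 55 = -197/5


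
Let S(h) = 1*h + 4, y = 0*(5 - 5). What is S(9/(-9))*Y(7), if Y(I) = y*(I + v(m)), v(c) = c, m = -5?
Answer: 0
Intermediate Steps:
y = 0 (y = 0*0 = 0)
Y(I) = 0 (Y(I) = 0*(I - 5) = 0*(-5 + I) = 0)
S(h) = 4 + h (S(h) = h + 4 = 4 + h)
S(9/(-9))*Y(7) = (4 + 9/(-9))*0 = (4 + 9*(-1/9))*0 = (4 - 1)*0 = 3*0 = 0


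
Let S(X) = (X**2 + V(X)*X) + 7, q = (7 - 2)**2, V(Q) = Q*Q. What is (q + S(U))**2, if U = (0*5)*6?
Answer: 1024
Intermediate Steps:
V(Q) = Q**2
q = 25 (q = 5**2 = 25)
U = 0 (U = 0*6 = 0)
S(X) = 7 + X**2 + X**3 (S(X) = (X**2 + X**2*X) + 7 = (X**2 + X**3) + 7 = 7 + X**2 + X**3)
(q + S(U))**2 = (25 + (7 + 0**2 + 0**3))**2 = (25 + (7 + 0 + 0))**2 = (25 + 7)**2 = 32**2 = 1024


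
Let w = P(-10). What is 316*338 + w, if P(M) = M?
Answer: 106798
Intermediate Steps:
w = -10
316*338 + w = 316*338 - 10 = 106808 - 10 = 106798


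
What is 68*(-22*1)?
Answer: -1496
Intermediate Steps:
68*(-22*1) = 68*(-22) = -1496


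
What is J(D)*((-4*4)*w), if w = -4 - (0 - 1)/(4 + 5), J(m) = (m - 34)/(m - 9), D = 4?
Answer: 1120/3 ≈ 373.33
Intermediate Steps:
J(m) = (-34 + m)/(-9 + m)
w = -35/9 (w = -4 - (-1)/9 = -4 - 1*(-⅑) = -4 + ⅑ = -35/9 ≈ -3.8889)
J(D)*((-4*4)*w) = ((-34 + 4)/(-9 + 4))*(-4*4*(-35/9)) = (-30/(-5))*(-16*(-35/9)) = -⅕*(-30)*(560/9) = 6*(560/9) = 1120/3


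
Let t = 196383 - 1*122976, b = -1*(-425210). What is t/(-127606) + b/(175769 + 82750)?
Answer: 35282243027/32988575514 ≈ 1.0695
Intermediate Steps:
b = 425210
t = 73407 (t = 196383 - 122976 = 73407)
t/(-127606) + b/(175769 + 82750) = 73407/(-127606) + 425210/(175769 + 82750) = 73407*(-1/127606) + 425210/258519 = -73407/127606 + 425210*(1/258519) = -73407/127606 + 425210/258519 = 35282243027/32988575514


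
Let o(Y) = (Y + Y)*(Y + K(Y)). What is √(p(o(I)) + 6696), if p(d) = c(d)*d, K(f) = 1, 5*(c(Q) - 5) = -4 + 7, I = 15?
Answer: 2*√2346 ≈ 96.871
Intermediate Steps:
c(Q) = 28/5 (c(Q) = 5 + (-4 + 7)/5 = 5 + (⅕)*3 = 5 + ⅗ = 28/5)
o(Y) = 2*Y*(1 + Y) (o(Y) = (Y + Y)*(Y + 1) = (2*Y)*(1 + Y) = 2*Y*(1 + Y))
p(d) = 28*d/5
√(p(o(I)) + 6696) = √(28*(2*15*(1 + 15))/5 + 6696) = √(28*(2*15*16)/5 + 6696) = √((28/5)*480 + 6696) = √(2688 + 6696) = √9384 = 2*√2346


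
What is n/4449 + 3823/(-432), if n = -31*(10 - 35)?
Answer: -5557909/640656 ≈ -8.6753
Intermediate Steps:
n = 775 (n = -31*(-25) = 775)
n/4449 + 3823/(-432) = 775/4449 + 3823/(-432) = 775*(1/4449) + 3823*(-1/432) = 775/4449 - 3823/432 = -5557909/640656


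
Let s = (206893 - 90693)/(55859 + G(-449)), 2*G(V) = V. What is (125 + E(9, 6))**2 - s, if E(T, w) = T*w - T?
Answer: 3215441700/111269 ≈ 28898.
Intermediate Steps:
E(T, w) = -T + T*w
G(V) = V/2
s = 232400/111269 (s = (206893 - 90693)/(55859 + (1/2)*(-449)) = 116200/(55859 - 449/2) = 116200/(111269/2) = 116200*(2/111269) = 232400/111269 ≈ 2.0886)
(125 + E(9, 6))**2 - s = (125 + 9*(-1 + 6))**2 - 1*232400/111269 = (125 + 9*5)**2 - 232400/111269 = (125 + 45)**2 - 232400/111269 = 170**2 - 232400/111269 = 28900 - 232400/111269 = 3215441700/111269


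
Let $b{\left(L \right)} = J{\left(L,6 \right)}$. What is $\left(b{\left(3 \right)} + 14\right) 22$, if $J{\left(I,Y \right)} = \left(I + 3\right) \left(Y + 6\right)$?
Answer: $1892$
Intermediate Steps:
$J{\left(I,Y \right)} = \left(3 + I\right) \left(6 + Y\right)$
$b{\left(L \right)} = 36 + 12 L$ ($b{\left(L \right)} = 18 + 3 \cdot 6 + 6 L + L 6 = 18 + 18 + 6 L + 6 L = 36 + 12 L$)
$\left(b{\left(3 \right)} + 14\right) 22 = \left(\left(36 + 12 \cdot 3\right) + 14\right) 22 = \left(\left(36 + 36\right) + 14\right) 22 = \left(72 + 14\right) 22 = 86 \cdot 22 = 1892$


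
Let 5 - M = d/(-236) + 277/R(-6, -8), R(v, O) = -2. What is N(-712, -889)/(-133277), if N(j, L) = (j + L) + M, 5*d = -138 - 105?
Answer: 1720093/157266860 ≈ 0.010937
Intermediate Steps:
d = -243/5 (d = (-138 - 105)/5 = (⅕)*(-243) = -243/5 ≈ -48.600)
M = 169087/1180 (M = 5 - (-243/5/(-236) + 277/(-2)) = 5 - (-243/5*(-1/236) + 277*(-½)) = 5 - (243/1180 - 277/2) = 5 - 1*(-163187/1180) = 5 + 163187/1180 = 169087/1180 ≈ 143.29)
N(j, L) = 169087/1180 + L + j (N(j, L) = (j + L) + 169087/1180 = (L + j) + 169087/1180 = 169087/1180 + L + j)
N(-712, -889)/(-133277) = (169087/1180 - 889 - 712)/(-133277) = -1720093/1180*(-1/133277) = 1720093/157266860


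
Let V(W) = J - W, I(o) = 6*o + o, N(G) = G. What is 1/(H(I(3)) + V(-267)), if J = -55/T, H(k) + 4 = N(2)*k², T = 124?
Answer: 124/141925 ≈ 0.00087370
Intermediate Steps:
I(o) = 7*o
H(k) = -4 + 2*k²
J = -55/124 ≈ -0.44355
V(W) = -55/124 - W
1/(H(I(3)) + V(-267)) = 1/((-4 + 2*(7*3)²) + (-55/124 - 1*(-267))) = 1/((-4 + 2*21²) + (-55/124 + 267)) = 1/((-4 + 2*441) + 33053/124) = 1/((-4 + 882) + 33053/124) = 1/(878 + 33053/124) = 1/(141925/124) = 124/141925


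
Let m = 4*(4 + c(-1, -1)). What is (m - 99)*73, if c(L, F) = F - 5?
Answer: -7811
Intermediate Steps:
c(L, F) = -5 + F
m = -8 (m = 4*(4 + (-5 - 1)) = 4*(4 - 6) = 4*(-2) = -8)
(m - 99)*73 = (-8 - 99)*73 = -107*73 = -7811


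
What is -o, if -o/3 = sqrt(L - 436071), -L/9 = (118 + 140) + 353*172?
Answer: 3*I*sqrt(984837) ≈ 2977.2*I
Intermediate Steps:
L = -548766 (L = -9*((118 + 140) + 353*172) = -9*(258 + 60716) = -9*60974 = -548766)
o = -3*I*sqrt(984837) (o = -3*sqrt(-548766 - 436071) = -3*I*sqrt(984837) ≈ -2977.2*I)
-o = -(-3)*I*sqrt(984837) = 3*I*sqrt(984837)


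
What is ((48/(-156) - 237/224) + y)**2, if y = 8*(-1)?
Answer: 743816529/8479744 ≈ 87.717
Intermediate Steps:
y = -8
((48/(-156) - 237/224) + y)**2 = ((48/(-156) - 237/224) - 8)**2 = ((48*(-1/156) - 237*1/224) - 8)**2 = ((-4/13 - 237/224) - 8)**2 = (-3977/2912 - 8)**2 = (-27273/2912)**2 = 743816529/8479744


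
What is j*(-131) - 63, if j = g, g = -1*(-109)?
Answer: -14342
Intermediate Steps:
g = 109
j = 109
j*(-131) - 63 = 109*(-131) - 63 = -14279 - 63 = -14342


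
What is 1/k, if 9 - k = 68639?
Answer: -1/68630 ≈ -1.4571e-5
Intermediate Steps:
k = -68630 (k = 9 - 1*68639 = 9 - 68639 = -68630)
1/k = 1/(-68630) = -1/68630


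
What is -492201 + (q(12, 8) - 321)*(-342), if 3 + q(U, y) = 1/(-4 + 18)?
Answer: -2669922/7 ≈ -3.8142e+5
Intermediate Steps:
q(U, y) = -41/14 (q(U, y) = -3 + 1/(-4 + 18) = -3 + 1/14 = -41/14)
-492201 + (q(12, 8) - 321)*(-342) = -492201 + (-41/14 - 321)*(-342) = -492201 - 4535/14*(-342) = -492201 + 775485/7 = -2669922/7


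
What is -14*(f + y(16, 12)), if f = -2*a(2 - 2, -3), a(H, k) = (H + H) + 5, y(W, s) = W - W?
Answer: 140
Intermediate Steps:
y(W, s) = 0
a(H, k) = 5 + 2*H (a(H, k) = 2*H + 5 = 5 + 2*H)
f = -10 (f = -2*(5 + 2*(2 - 2)) = -2*(5 + 2*0) = -2*(5 + 0) = -2*5 = -10)
-14*(f + y(16, 12)) = -14*(-10 + 0) = -14*(-10) = 140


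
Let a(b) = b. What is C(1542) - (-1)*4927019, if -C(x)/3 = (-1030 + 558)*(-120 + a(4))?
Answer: 4762763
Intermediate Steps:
C(x) = -164256 (C(x) = -3*(-1030 + 558)*(-120 + 4) = -(-1416)*(-116) = -3*54752 = -164256)
C(1542) - (-1)*4927019 = -164256 - (-1)*4927019 = -164256 - 1*(-4927019) = -164256 + 4927019 = 4762763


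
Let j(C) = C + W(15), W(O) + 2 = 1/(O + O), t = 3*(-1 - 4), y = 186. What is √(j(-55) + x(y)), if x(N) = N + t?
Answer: √102630/30 ≈ 10.679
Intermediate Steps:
t = -15 (t = 3*(-5) = -15)
W(O) = -2 + 1/(2*O) (W(O) = -2 + 1/(O + O) = -2 + 1/(2*O))
j(C) = -59/30 + C (j(C) = C + (-2 + (½)/15) = C + (-2 + (½)*(1/15)) = C + (-2 + 1/30) = C - 59/30 = -59/30 + C)
x(N) = -15 + N (x(N) = N - 15 = -15 + N)
√(j(-55) + x(y)) = √((-59/30 - 55) + (-15 + 186)) = √(-1709/30 + 171) = √(3421/30) = √102630/30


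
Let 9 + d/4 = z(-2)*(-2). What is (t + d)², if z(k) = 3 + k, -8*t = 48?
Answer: 2500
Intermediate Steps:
t = -6 (t = -⅛*48 = -6)
d = -44 (d = -36 + 4*((3 - 2)*(-2)) = -36 + 4*(1*(-2)) = -36 + 4*(-2) = -36 - 8 = -44)
(t + d)² = (-6 - 44)² = (-50)² = 2500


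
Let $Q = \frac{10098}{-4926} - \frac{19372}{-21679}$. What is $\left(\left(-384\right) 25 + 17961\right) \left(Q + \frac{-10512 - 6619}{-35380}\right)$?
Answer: $- \frac{3538898472942531}{629709479420} \approx -5619.9$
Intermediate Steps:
$Q = - \frac{20581345}{17798459}$ ($Q = 10098 \left(- \frac{1}{4926}\right) - - \frac{19372}{21679} = - \frac{1683}{821} + \frac{19372}{21679} = - \frac{20581345}{17798459} \approx -1.1564$)
$\left(\left(-384\right) 25 + 17961\right) \left(Q + \frac{-10512 - 6619}{-35380}\right) = \left(\left(-384\right) 25 + 17961\right) \left(- \frac{20581345}{17798459} + \frac{-10512 - 6619}{-35380}\right) = \left(-9600 + 17961\right) \left(- \frac{20581345}{17798459} - - \frac{17131}{35380}\right) = 8361 \left(- \frac{20581345}{17798459} + \frac{17131}{35380}\right) = 8361 \left(- \frac{423262584971}{629709479420}\right) = - \frac{3538898472942531}{629709479420}$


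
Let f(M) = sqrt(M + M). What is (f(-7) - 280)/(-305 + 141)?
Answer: 70/41 - I*sqrt(14)/164 ≈ 1.7073 - 0.022815*I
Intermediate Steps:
f(M) = sqrt(2)*sqrt(M) (f(M) = sqrt(2*M) = sqrt(2)*sqrt(M))
(f(-7) - 280)/(-305 + 141) = (sqrt(2)*sqrt(-7) - 280)/(-305 + 141) = (sqrt(2)*(I*sqrt(7)) - 280)/(-164) = (I*sqrt(14) - 280)*(-1/164) = (-280 + I*sqrt(14))*(-1/164) = 70/41 - I*sqrt(14)/164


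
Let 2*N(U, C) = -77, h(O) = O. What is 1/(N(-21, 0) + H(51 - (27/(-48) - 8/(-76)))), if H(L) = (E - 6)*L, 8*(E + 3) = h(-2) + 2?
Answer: -304/152491 ≈ -0.0019936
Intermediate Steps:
N(U, C) = -77/2 (N(U, C) = (1/2)*(-77) = -77/2)
E = -3 (E = -3 + (-2 + 2)/8 = -3 + (1/8)*0 = -3 + 0 = -3)
H(L) = -9*L (H(L) = (-3 - 6)*L = -9*L)
1/(N(-21, 0) + H(51 - (27/(-48) - 8/(-76)))) = 1/(-77/2 - 9*(51 - (27/(-48) - 8/(-76)))) = 1/(-77/2 - 9*(51 - (27*(-1/48) - 8*(-1/76)))) = 1/(-77/2 - 9*(51 - (-9/16 + 2/19))) = 1/(-77/2 - 9*(51 - 1*(-139/304))) = 1/(-77/2 - 9*(51 + 139/304)) = 1/(-77/2 - 9*15643/304) = 1/(-77/2 - 140787/304) = 1/(-152491/304) = -304/152491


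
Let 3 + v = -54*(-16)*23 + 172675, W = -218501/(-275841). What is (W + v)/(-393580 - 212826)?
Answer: -53111748005/167271637446 ≈ -0.31752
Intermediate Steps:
W = 218501/275841 (W = -218501*(-1/275841) = 218501/275841 ≈ 0.79213)
v = 192544 (v = -3 + (-54*(-16)*23 + 172675) = -3 + (864*23 + 172675) = -3 + (19872 + 172675) = -3 + 192547 = 192544)
(W + v)/(-393580 - 212826) = (218501/275841 + 192544)/(-393580 - 212826) = (53111748005/275841)/(-606406) = (53111748005/275841)*(-1/606406) = -53111748005/167271637446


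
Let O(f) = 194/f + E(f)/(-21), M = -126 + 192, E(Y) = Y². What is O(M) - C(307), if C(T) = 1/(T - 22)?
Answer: -1495864/7315 ≈ -204.49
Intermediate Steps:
M = 66
C(T) = 1/(-22 + T)
O(f) = 194/f - f²/21 (O(f) = 194/f + f²/(-21) = 194/f + f²*(-1/21) = 194/f - f²/21)
O(M) - C(307) = (1/21)*(4074 - 1*66³)/66 - 1/(-22 + 307) = (1/21)*(1/66)*(4074 - 1*287496) - 1/285 = (1/21)*(1/66)*(4074 - 287496) - 1*1/285 = (1/21)*(1/66)*(-283422) - 1/285 = -47237/231 - 1/285 = -1495864/7315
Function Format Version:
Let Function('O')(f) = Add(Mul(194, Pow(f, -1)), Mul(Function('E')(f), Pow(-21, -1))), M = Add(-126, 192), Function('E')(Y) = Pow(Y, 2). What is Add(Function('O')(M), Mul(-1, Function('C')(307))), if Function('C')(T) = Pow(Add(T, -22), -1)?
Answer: Rational(-1495864, 7315) ≈ -204.49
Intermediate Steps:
M = 66
Function('C')(T) = Pow(Add(-22, T), -1)
Function('O')(f) = Add(Mul(194, Pow(f, -1)), Mul(Rational(-1, 21), Pow(f, 2))) (Function('O')(f) = Add(Mul(194, Pow(f, -1)), Mul(Pow(f, 2), Pow(-21, -1))) = Add(Mul(194, Pow(f, -1)), Mul(Pow(f, 2), Rational(-1, 21))) = Add(Mul(194, Pow(f, -1)), Mul(Rational(-1, 21), Pow(f, 2))))
Add(Function('O')(M), Mul(-1, Function('C')(307))) = Add(Mul(Rational(1, 21), Pow(66, -1), Add(4074, Mul(-1, Pow(66, 3)))), Mul(-1, Pow(Add(-22, 307), -1))) = Add(Mul(Rational(1, 21), Rational(1, 66), Add(4074, Mul(-1, 287496))), Mul(-1, Pow(285, -1))) = Add(Mul(Rational(1, 21), Rational(1, 66), Add(4074, -287496)), Mul(-1, Rational(1, 285))) = Add(Mul(Rational(1, 21), Rational(1, 66), -283422), Rational(-1, 285)) = Add(Rational(-47237, 231), Rational(-1, 285)) = Rational(-1495864, 7315)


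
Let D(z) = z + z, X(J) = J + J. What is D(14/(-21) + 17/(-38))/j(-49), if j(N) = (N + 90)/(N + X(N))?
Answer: 6223/779 ≈ 7.9884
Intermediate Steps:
X(J) = 2*J
D(z) = 2*z
j(N) = (90 + N)/(3*N) (j(N) = (N + 90)/(N + 2*N) = (90 + N)/((3*N)) = (90 + N)*(1/(3*N)) = (90 + N)/(3*N))
D(14/(-21) + 17/(-38))/j(-49) = (2*(14/(-21) + 17/(-38)))/(((1/3)*(90 - 49)/(-49))) = (2*(14*(-1/21) + 17*(-1/38)))/(((1/3)*(-1/49)*41)) = (2*(-2/3 - 17/38))/(-41/147) = (2*(-127/114))*(-147/41) = -127/57*(-147/41) = 6223/779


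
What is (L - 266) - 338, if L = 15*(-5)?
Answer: -679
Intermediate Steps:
L = -75
(L - 266) - 338 = (-75 - 266) - 338 = -341 - 338 = -679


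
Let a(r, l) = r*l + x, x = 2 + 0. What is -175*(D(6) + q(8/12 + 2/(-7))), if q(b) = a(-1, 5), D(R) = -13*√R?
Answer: 525 + 2275*√6 ≈ 6097.6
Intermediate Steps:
x = 2
a(r, l) = 2 + l*r (a(r, l) = r*l + 2 = l*r + 2 = 2 + l*r)
q(b) = -3 (q(b) = 2 + 5*(-1) = 2 - 5 = -3)
-175*(D(6) + q(8/12 + 2/(-7))) = -175*(-13*√6 - 3) = -175*(-3 - 13*√6) = 525 + 2275*√6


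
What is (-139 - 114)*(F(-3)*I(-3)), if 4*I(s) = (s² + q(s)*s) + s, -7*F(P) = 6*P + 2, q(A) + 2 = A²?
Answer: 15180/7 ≈ 2168.6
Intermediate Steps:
q(A) = -2 + A²
F(P) = -2/7 - 6*P/7 (F(P) = -(6*P + 2)/7 = -(2 + 6*P)/7 = -2/7 - 6*P/7)
I(s) = s/4 + s²/4 + s*(-2 + s²)/4 (I(s) = ((s² + (-2 + s²)*s) + s)/4 = ((s² + s*(-2 + s²)) + s)/4 = (s + s² + s*(-2 + s²))/4 = s/4 + s²/4 + s*(-2 + s²)/4)
(-139 - 114)*(F(-3)*I(-3)) = (-139 - 114)*((-2/7 - 6/7*(-3))*((¼)*(-3)*(-1 - 3 + (-3)²))) = -253*(-2/7 + 18/7)*(¼)*(-3)*(-1 - 3 + 9) = -4048*(¼)*(-3)*5/7 = -4048*(-15)/(7*4) = -253*(-60/7) = 15180/7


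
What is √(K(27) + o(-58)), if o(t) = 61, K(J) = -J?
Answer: √34 ≈ 5.8309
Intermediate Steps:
√(K(27) + o(-58)) = √(-1*27 + 61) = √(-27 + 61) = √34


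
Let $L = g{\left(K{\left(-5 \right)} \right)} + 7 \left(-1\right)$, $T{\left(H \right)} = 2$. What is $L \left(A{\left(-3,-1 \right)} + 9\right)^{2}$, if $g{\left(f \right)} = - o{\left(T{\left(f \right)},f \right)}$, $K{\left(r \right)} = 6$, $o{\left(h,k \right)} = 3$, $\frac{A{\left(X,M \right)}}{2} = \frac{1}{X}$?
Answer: $- \frac{6250}{9} \approx -694.44$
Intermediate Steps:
$A{\left(X,M \right)} = \frac{2}{X}$
$g{\left(f \right)} = -3$ ($g{\left(f \right)} = \left(-1\right) 3 = -3$)
$L = -10$ ($L = -3 + 7 \left(-1\right) = -3 - 7 = -10$)
$L \left(A{\left(-3,-1 \right)} + 9\right)^{2} = - 10 \left(\frac{2}{-3} + 9\right)^{2} = - 10 \left(2 \left(- \frac{1}{3}\right) + 9\right)^{2} = - 10 \left(- \frac{2}{3} + 9\right)^{2} = - 10 \left(\frac{25}{3}\right)^{2} = \left(-10\right) \frac{625}{9} = - \frac{6250}{9}$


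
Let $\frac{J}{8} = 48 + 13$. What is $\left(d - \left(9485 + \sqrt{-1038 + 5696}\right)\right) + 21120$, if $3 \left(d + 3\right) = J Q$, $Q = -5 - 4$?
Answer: $10168 - \sqrt{4658} \approx 10100.0$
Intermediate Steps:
$J = 488$ ($J = 8 \left(48 + 13\right) = 8 \cdot 61 = 488$)
$Q = -9$ ($Q = -5 - 4 = -9$)
$d = -1467$ ($d = -3 + \frac{488 \left(-9\right)}{3} = -3 + \frac{1}{3} \left(-4392\right) = -3 - 1464 = -1467$)
$\left(d - \left(9485 + \sqrt{-1038 + 5696}\right)\right) + 21120 = \left(-1467 - \left(9485 + \sqrt{-1038 + 5696}\right)\right) + 21120 = \left(-1467 - \left(9485 + \sqrt{4658}\right)\right) + 21120 = \left(-10952 - \sqrt{4658}\right) + 21120 = 10168 - \sqrt{4658}$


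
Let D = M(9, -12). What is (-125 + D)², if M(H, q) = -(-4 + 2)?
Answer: 15129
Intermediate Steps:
M(H, q) = 2 (M(H, q) = -1*(-2) = 2)
D = 2
(-125 + D)² = (-125 + 2)² = (-123)² = 15129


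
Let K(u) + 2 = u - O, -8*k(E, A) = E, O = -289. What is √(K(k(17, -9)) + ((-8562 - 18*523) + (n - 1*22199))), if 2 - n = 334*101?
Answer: I*√1177954/4 ≈ 271.33*I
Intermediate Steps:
k(E, A) = -E/8
n = -33732 (n = 2 - 334*101 = 2 - 1*33734 = 2 - 33734 = -33732)
K(u) = 287 + u (K(u) = -2 + (u - 1*(-289)) = -2 + (u + 289) = -2 + (289 + u) = 287 + u)
√(K(k(17, -9)) + ((-8562 - 18*523) + (n - 1*22199))) = √((287 - ⅛*17) + ((-8562 - 18*523) + (-33732 - 1*22199))) = √((287 - 17/8) + ((-8562 - 9414) + (-33732 - 22199))) = √(2279/8 + (-17976 - 55931)) = √(2279/8 - 73907) = √(-588977/8) = I*√1177954/4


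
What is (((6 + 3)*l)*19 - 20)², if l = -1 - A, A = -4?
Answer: 243049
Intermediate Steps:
l = 3 (l = -1 - 1*(-4) = -1 + 4 = 3)
(((6 + 3)*l)*19 - 20)² = (((6 + 3)*3)*19 - 20)² = ((9*3)*19 - 20)² = (27*19 - 20)² = (513 - 20)² = 493² = 243049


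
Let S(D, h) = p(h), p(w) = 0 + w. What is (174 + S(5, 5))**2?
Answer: 32041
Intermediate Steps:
p(w) = w
S(D, h) = h
(174 + S(5, 5))**2 = (174 + 5)**2 = 179**2 = 32041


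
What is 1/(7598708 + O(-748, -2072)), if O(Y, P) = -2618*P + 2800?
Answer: 1/13026004 ≈ 7.6770e-8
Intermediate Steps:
O(Y, P) = 2800 - 2618*P
1/(7598708 + O(-748, -2072)) = 1/(7598708 + (2800 - 2618*(-2072))) = 1/(7598708 + (2800 + 5424496)) = 1/(7598708 + 5427296) = 1/13026004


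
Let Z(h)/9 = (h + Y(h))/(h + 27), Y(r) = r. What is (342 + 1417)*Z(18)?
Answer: 63324/5 ≈ 12665.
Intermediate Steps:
Z(h) = 18*h/(27 + h) (Z(h) = 9*((h + h)/(h + 27)) = 9*((2*h)/(27 + h)) = 9*(2*h/(27 + h)) = 18*h/(27 + h))
(342 + 1417)*Z(18) = (342 + 1417)*(18*18/(27 + 18)) = 1759*(18*18/45) = 1759*(18*18*(1/45)) = 1759*(36/5) = 63324/5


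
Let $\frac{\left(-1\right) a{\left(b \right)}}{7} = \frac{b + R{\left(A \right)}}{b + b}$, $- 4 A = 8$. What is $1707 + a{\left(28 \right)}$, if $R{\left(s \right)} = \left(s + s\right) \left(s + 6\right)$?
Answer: $\frac{3411}{2} \approx 1705.5$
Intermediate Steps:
$A = -2$ ($A = \left(- \frac{1}{4}\right) 8 = -2$)
$R{\left(s \right)} = 2 s \left(6 + s\right)$
$a{\left(b \right)} = - \frac{7 \left(-16 + b\right)}{2 b}$ ($a{\left(b \right)} = - 7 \frac{b + 2 \left(-2\right) \left(6 - 2\right)}{b + b} = - 7 \frac{b + 2 \left(-2\right) 4}{2 b} = - 7 \left(b - 16\right) \frac{1}{2 b} = - 7 \left(-16 + b\right) \frac{1}{2 b} = - 7 \frac{-16 + b}{2 b} = - \frac{7 \left(-16 + b\right)}{2 b}$)
$1707 + a{\left(28 \right)} = 1707 - \left(\frac{7}{2} - \frac{56}{28}\right) = 1707 + \left(- \frac{7}{2} + 56 \cdot \frac{1}{28}\right) = 1707 + \left(- \frac{7}{2} + 2\right) = 1707 - \frac{3}{2} = \frac{3411}{2}$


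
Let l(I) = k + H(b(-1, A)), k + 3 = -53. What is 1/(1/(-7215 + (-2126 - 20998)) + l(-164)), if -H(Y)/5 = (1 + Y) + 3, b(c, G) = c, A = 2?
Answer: -30339/2154070 ≈ -0.014085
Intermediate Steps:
k = -56 (k = -3 - 53 = -56)
H(Y) = -20 - 5*Y (H(Y) = -5*((1 + Y) + 3) = -5*(4 + Y) = -20 - 5*Y)
l(I) = -71 (l(I) = -56 + (-20 - 5*(-1)) = -56 + (-20 + 5) = -56 - 15 = -71)
1/(1/(-7215 + (-2126 - 20998)) + l(-164)) = 1/(1/(-7215 + (-2126 - 20998)) - 71) = 1/(1/(-7215 - 23124) - 71) = 1/(1/(-30339) - 71) = 1/(-1/30339 - 71) = 1/(-2154070/30339) = -30339/2154070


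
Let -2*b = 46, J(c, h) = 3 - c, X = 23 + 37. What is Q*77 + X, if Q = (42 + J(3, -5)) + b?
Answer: 1523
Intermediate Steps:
X = 60
b = -23 (b = -½*46 = -23)
Q = 19 (Q = (42 + (3 - 1*3)) - 23 = (42 + (3 - 3)) - 23 = (42 + 0) - 23 = 42 - 23 = 19)
Q*77 + X = 19*77 + 60 = 1463 + 60 = 1523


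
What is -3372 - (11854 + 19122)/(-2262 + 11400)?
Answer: -15422156/4569 ≈ -3375.4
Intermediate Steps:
-3372 - (11854 + 19122)/(-2262 + 11400) = -3372 - 30976/9138 = -3372 - 1*15488/4569 = -3372 - 15488/4569 = -15422156/4569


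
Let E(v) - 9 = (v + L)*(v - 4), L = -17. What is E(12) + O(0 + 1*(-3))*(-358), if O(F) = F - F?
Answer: -31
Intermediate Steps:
O(F) = 0
E(v) = 9 + (-17 + v)*(-4 + v) (E(v) = 9 + (v - 17)*(v - 4) = 9 + (-17 + v)*(-4 + v))
E(12) + O(0 + 1*(-3))*(-358) = (77 + 12² - 21*12) + 0*(-358) = (77 + 144 - 252) + 0 = -31 + 0 = -31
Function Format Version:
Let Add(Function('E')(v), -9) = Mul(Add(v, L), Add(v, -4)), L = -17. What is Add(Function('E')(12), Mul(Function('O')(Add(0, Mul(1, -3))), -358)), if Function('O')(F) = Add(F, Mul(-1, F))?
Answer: -31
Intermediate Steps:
Function('O')(F) = 0
Function('E')(v) = Add(9, Mul(Add(-17, v), Add(-4, v))) (Function('E')(v) = Add(9, Mul(Add(v, -17), Add(v, -4))) = Add(9, Mul(Add(-17, v), Add(-4, v))))
Add(Function('E')(12), Mul(Function('O')(Add(0, Mul(1, -3))), -358)) = Add(Add(77, Pow(12, 2), Mul(-21, 12)), Mul(0, -358)) = Add(Add(77, 144, -252), 0) = Add(-31, 0) = -31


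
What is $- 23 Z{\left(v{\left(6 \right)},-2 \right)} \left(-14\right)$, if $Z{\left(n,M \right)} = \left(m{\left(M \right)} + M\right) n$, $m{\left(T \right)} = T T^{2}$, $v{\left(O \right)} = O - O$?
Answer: $0$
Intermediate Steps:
$v{\left(O \right)} = 0$
$m{\left(T \right)} = T^{3}$
$Z{\left(n,M \right)} = n \left(M + M^{3}\right)$ ($Z{\left(n,M \right)} = \left(M^{3} + M\right) n = \left(M + M^{3}\right) n = n \left(M + M^{3}\right)$)
$- 23 Z{\left(v{\left(6 \right)},-2 \right)} \left(-14\right) = - 23 \left(\left(-2\right) 0 \left(1 + \left(-2\right)^{2}\right)\right) \left(-14\right) = - 23 \left(\left(-2\right) 0 \left(1 + 4\right)\right) \left(-14\right) = - 23 \left(\left(-2\right) 0 \cdot 5\right) \left(-14\right) = \left(-23\right) 0 \left(-14\right) = 0 \left(-14\right) = 0$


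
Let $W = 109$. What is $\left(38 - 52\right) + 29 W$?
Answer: $3147$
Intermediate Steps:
$\left(38 - 52\right) + 29 W = \left(38 - 52\right) + 29 \cdot 109 = -14 + 3161 = 3147$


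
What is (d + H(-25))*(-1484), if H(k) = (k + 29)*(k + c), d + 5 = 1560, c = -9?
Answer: -2105796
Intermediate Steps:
d = 1555 (d = -5 + 1560 = 1555)
H(k) = (-9 + k)*(29 + k) (H(k) = (k + 29)*(k - 9) = (29 + k)*(-9 + k) = (-9 + k)*(29 + k))
(d + H(-25))*(-1484) = (1555 + (-261 + (-25)² + 20*(-25)))*(-1484) = (1555 + (-261 + 625 - 500))*(-1484) = (1555 - 136)*(-1484) = 1419*(-1484) = -2105796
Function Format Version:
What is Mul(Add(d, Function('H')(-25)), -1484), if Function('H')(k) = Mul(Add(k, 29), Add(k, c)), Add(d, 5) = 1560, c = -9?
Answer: -2105796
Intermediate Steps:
d = 1555 (d = Add(-5, 1560) = 1555)
Function('H')(k) = Mul(Add(-9, k), Add(29, k)) (Function('H')(k) = Mul(Add(k, 29), Add(k, -9)) = Mul(Add(29, k), Add(-9, k)) = Mul(Add(-9, k), Add(29, k)))
Mul(Add(d, Function('H')(-25)), -1484) = Mul(Add(1555, Add(-261, Pow(-25, 2), Mul(20, -25))), -1484) = Mul(Add(1555, Add(-261, 625, -500)), -1484) = Mul(Add(1555, -136), -1484) = Mul(1419, -1484) = -2105796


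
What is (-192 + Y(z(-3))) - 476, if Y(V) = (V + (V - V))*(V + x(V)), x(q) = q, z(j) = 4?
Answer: -636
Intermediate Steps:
Y(V) = 2*V² (Y(V) = (V + (V - V))*(V + V) = (V + 0)*(2*V) = V*(2*V) = 2*V²)
(-192 + Y(z(-3))) - 476 = (-192 + 2*4²) - 476 = (-192 + 2*16) - 476 = (-192 + 32) - 476 = -160 - 476 = -636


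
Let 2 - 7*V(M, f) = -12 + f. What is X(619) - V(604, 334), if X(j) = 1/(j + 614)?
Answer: 394567/8631 ≈ 45.715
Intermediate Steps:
V(M, f) = 2 - f/7 (V(M, f) = 2/7 - (-12 + f)/7 = 2/7 + (12/7 - f/7) = 2 - f/7)
X(j) = 1/(614 + j)
X(619) - V(604, 334) = 1/(614 + 619) - (2 - ⅐*334) = 1/1233 - (2 - 334/7) = 1/1233 - 1*(-320/7) = 1/1233 + 320/7 = 394567/8631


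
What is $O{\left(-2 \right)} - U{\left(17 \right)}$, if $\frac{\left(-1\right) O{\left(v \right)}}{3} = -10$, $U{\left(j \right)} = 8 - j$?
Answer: $39$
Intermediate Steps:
$O{\left(v \right)} = 30$ ($O{\left(v \right)} = \left(-3\right) \left(-10\right) = 30$)
$O{\left(-2 \right)} - U{\left(17 \right)} = 30 - \left(8 - 17\right) = 30 - -9 = 30 + 9 = 39$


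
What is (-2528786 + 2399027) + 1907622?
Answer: 1777863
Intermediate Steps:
(-2528786 + 2399027) + 1907622 = -129759 + 1907622 = 1777863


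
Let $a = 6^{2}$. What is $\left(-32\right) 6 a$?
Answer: $-6912$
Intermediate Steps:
$a = 36$
$\left(-32\right) 6 a = \left(-32\right) 6 \cdot 36 = \left(-192\right) 36 = -6912$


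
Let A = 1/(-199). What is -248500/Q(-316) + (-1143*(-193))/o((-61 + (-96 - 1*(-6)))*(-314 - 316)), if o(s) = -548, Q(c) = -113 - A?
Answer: 11069516443/6161164 ≈ 1796.7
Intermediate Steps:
A = -1/199 ≈ -0.0050251
Q(c) = -22486/199 (Q(c) = -113 - 1*(-1/199) = -113 + 1/199 = -22486/199)
-248500/Q(-316) + (-1143*(-193))/o((-61 + (-96 - 1*(-6)))*(-314 - 316)) = -248500/(-22486/199) - 1143*(-193)/(-548) = -248500*(-199/22486) + 220599*(-1/548) = 24725750/11243 - 220599/548 = 11069516443/6161164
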